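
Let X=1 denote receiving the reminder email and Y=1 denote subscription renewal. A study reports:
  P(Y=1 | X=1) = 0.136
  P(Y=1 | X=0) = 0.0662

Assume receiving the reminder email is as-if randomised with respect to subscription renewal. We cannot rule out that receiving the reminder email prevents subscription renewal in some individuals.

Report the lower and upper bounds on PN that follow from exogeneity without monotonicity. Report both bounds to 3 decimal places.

0.513 ≤ PN ≤ 1.000

Let p₁ = 0.136, p₀ = 0.0662.
Under exogeneity alone the bounds on PN are max{0,(p₁−p₀)/p₁} ≤ PN ≤ min{1,(1−p₀)/p₁}.
  lower = (p₁ − p₀)/p₁ = 0.0698 / 0.136 ≈ 0.5132
  upper = min{1, (1 − p₀)/p₁} = 0.9338 / 0.136 ≈ 6.8662 → capped at 1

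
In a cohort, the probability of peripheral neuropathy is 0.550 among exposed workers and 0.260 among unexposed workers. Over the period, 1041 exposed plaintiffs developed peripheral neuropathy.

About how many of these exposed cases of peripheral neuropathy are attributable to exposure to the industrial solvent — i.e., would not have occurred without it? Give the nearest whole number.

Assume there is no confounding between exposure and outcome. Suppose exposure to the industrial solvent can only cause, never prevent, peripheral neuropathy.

Let p₁ = 0.55, p₀ = 0.26.
PN = (p₁ − p₀)/p₁ = (0.55 − 0.26) / 0.55 ≈ 0.52727.
Attributable cases ≈ PN × (exposed cases) = 0.52727 × 1041 ≈ 548.89.

about 549 cases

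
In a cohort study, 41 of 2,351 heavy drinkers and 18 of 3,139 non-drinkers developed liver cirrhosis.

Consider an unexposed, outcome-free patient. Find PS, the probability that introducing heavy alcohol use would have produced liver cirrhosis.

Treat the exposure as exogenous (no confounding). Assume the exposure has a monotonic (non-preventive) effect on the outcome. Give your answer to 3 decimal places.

PS ≈ 0.012

p₁ = P(outcome | exposed) = 41/2351 = 0.017439
p₀ = P(outcome | unexposed) = 18/3139 = 0.0057343
Under exogeneity and monotonicity, PS = (p₁ − p₀) / (1 − p₀).
PS = (0.017439 − 0.0057343) / (1 − 0.0057343) = 0.011705 / 0.99427 ≈ 0.0118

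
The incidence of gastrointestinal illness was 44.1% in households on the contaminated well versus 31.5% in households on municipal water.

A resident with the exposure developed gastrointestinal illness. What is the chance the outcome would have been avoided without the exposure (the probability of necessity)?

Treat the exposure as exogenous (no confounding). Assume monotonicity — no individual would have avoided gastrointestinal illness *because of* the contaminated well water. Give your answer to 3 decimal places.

p₁ = 0.441, p₀ = 0.315.
Under exogeneity and monotonicity, PN = (p₁ − p₀) / p₁.
PN = (0.441 − 0.315) / 0.441 = 0.126 / 0.441 ≈ 0.2857

PN ≈ 0.286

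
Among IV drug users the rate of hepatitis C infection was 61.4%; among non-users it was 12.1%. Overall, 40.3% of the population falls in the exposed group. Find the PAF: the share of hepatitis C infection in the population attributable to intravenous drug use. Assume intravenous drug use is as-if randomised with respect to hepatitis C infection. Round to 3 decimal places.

p₁ = 0.614, p₀ = 0.121.
Overall risk P(Y=1) = π·p₁ + (1−π)·p₀ = 0.403×0.614 + 0.597×0.121 = 0.31968.
Under exogeneity, PAF = [P(Y=1) − p₀] / P(Y=1).
PAF = (0.31968 − 0.121) / 0.31968 ≈ 0.6215

PAF ≈ 0.621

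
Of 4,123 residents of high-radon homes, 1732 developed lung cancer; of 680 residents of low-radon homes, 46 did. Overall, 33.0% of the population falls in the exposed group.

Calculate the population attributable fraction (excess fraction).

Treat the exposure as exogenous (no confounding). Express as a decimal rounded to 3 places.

p₁ = P(outcome | exposed) = 1732/4123 = 0.42008
p₀ = P(outcome | unexposed) = 46/680 = 0.067647
Overall risk P(Y=1) = π·p₁ + (1−π)·p₀ = 0.33×0.42008 + 0.67×0.067647 = 0.18395.
Under exogeneity, PAF = [P(Y=1) − p₀] / P(Y=1).
PAF = (0.18395 − 0.067647) / 0.18395 ≈ 0.6323

PAF ≈ 0.632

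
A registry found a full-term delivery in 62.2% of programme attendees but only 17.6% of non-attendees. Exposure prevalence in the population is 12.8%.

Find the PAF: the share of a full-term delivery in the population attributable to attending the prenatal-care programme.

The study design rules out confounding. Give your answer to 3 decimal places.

p₁ = 0.622, p₀ = 0.176.
Overall risk P(Y=1) = π·p₁ + (1−π)·p₀ = 0.128×0.622 + 0.872×0.176 = 0.23309.
Under exogeneity, PAF = [P(Y=1) − p₀] / P(Y=1).
PAF = (0.23309 − 0.176) / 0.23309 ≈ 0.2449

PAF ≈ 0.245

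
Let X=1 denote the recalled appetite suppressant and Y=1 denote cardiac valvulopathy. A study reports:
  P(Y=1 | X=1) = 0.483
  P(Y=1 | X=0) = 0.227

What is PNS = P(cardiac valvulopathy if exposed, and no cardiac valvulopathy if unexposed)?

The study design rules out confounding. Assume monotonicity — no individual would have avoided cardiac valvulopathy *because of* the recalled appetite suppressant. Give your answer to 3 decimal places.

Let p₁ = 0.483, p₀ = 0.227.
Under exogeneity and monotonicity, PNS = p₁ − p₀.
PNS = 0.483 − 0.227 = 0.256

PNS ≈ 0.256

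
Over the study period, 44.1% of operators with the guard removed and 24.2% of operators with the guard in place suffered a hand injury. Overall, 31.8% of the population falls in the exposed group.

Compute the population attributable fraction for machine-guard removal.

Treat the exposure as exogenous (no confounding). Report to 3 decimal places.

p₁ = 0.441, p₀ = 0.242.
Overall risk P(Y=1) = π·p₁ + (1−π)·p₀ = 0.318×0.441 + 0.682×0.242 = 0.30528.
Under exogeneity, PAF = [P(Y=1) − p₀] / P(Y=1).
PAF = (0.30528 − 0.242) / 0.30528 ≈ 0.2073

PAF ≈ 0.207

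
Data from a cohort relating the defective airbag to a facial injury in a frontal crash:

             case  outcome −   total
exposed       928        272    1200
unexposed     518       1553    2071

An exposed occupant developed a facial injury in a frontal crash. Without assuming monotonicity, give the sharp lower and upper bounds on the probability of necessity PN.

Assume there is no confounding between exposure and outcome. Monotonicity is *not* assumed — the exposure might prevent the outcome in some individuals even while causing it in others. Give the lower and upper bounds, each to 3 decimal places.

p₁ = P(outcome | exposed) = 928/1200 = 0.77333
p₀ = P(outcome | unexposed) = 518/2071 = 0.25012
Under exogeneity alone the bounds on PN are max{0,(p₁−p₀)/p₁} ≤ PN ≤ min{1,(1−p₀)/p₁}.
  lower = (p₁ − p₀)/p₁ = 0.52321 / 0.77333 ≈ 0.6766
  upper = min{1, (1 − p₀)/p₁} = 0.74988 / 0.77333 ≈ 0.9697

0.677 ≤ PN ≤ 0.970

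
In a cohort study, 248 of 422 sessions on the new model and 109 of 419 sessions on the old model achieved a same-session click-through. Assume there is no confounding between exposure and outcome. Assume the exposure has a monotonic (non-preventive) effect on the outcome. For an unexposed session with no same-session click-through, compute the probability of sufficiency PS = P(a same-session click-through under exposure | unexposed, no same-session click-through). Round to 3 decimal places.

PS ≈ 0.443

p₁ = P(outcome | exposed) = 248/422 = 0.58768
p₀ = P(outcome | unexposed) = 109/419 = 0.26014
Under exogeneity and monotonicity, PS = (p₁ − p₀) / (1 − p₀).
PS = (0.58768 − 0.26014) / (1 − 0.26014) = 0.32753 / 0.73986 ≈ 0.4427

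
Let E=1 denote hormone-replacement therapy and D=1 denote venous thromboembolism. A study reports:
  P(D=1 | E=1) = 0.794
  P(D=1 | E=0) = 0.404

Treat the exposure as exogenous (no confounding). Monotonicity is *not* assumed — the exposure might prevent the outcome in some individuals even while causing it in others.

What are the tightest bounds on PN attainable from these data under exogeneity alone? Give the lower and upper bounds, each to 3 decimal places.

Let p₁ = 0.794, p₀ = 0.404.
Under exogeneity alone the bounds on PN are max{0,(p₁−p₀)/p₁} ≤ PN ≤ min{1,(1−p₀)/p₁}.
  lower = (p₁ − p₀)/p₁ = 0.39 / 0.794 ≈ 0.4912
  upper = min{1, (1 − p₀)/p₁} = 0.596 / 0.794 ≈ 0.7506

0.491 ≤ PN ≤ 0.751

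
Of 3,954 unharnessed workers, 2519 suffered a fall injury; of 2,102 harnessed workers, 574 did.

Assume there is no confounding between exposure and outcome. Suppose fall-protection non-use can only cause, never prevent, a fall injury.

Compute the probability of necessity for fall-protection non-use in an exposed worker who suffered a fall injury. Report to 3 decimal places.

p₁ = P(outcome | exposed) = 2519/3954 = 0.63708
p₀ = P(outcome | unexposed) = 574/2102 = 0.27307
Under exogeneity and monotonicity, PN = (p₁ − p₀) / p₁.
PN = (0.63708 − 0.27307) / 0.63708 = 0.364 / 0.63708 ≈ 0.5714

PN ≈ 0.571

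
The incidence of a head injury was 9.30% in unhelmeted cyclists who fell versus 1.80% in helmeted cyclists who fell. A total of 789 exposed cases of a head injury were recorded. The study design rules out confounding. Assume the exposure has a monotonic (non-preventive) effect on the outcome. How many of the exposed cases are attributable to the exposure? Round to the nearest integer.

p₁ = 0.093, p₀ = 0.018.
PN = (p₁ − p₀)/p₁ = (0.093 − 0.018) / 0.093 ≈ 0.80645.
Attributable cases ≈ PN × (exposed cases) = 0.80645 × 789 ≈ 636.29.

about 636 cases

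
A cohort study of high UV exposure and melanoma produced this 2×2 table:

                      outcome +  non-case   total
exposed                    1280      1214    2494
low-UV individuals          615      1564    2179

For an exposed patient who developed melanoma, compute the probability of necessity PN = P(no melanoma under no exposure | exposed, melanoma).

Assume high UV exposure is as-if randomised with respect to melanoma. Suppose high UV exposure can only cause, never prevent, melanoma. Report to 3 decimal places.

p₁ = P(outcome | exposed) = 1280/2494 = 0.51323
p₀ = P(outcome | unexposed) = 615/2179 = 0.28224
Under exogeneity and monotonicity, PN = (p₁ − p₀)/p₁.
PN = (0.51323 − 0.28224) / 0.51323 ≈ 0.4501

PN ≈ 0.450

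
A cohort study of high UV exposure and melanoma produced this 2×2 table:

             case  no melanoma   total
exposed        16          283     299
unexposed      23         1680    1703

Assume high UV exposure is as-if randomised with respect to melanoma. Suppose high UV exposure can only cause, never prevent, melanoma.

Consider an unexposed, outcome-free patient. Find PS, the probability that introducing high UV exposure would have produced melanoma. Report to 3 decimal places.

PS ≈ 0.041

p₁ = P(outcome | exposed) = 16/299 = 0.053512
p₀ = P(outcome | unexposed) = 23/1703 = 0.013506
Under exogeneity and monotonicity, PS = (p₁ − p₀) / (1 − p₀).
PS = (0.053512 − 0.013506) / (1 − 0.013506) = 0.040006 / 0.98649 ≈ 0.0406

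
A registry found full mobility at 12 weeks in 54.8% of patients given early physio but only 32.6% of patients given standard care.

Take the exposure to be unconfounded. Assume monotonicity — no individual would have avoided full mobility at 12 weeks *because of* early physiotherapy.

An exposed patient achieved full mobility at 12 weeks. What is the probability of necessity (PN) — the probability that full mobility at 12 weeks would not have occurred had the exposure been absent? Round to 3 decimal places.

PN ≈ 0.405

p₁ = 0.548, p₀ = 0.326.
Under exogeneity and monotonicity, PN = (p₁ − p₀) / p₁.
PN = (0.548 − 0.326) / 0.548 = 0.222 / 0.548 ≈ 0.4051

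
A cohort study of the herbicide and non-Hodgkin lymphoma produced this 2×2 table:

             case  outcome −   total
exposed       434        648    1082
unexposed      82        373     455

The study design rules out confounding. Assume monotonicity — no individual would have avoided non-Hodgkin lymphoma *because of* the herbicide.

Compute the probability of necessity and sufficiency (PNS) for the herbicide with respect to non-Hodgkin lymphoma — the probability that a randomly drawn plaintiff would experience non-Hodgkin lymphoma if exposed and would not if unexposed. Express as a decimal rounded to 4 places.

p₁ = P(outcome | exposed) = 434/1082 = 0.40111
p₀ = P(outcome | unexposed) = 82/455 = 0.18022
Under exogeneity and monotonicity, PNS = p₁ − p₀.
PNS = 0.40111 − 0.18022 = 0.22089

PNS ≈ 0.2209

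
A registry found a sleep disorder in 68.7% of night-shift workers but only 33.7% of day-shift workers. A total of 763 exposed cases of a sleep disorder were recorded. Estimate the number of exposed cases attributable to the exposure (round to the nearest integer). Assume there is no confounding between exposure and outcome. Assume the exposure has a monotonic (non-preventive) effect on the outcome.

about 389 cases

p₁ = 0.687, p₀ = 0.337.
PN = (p₁ − p₀)/p₁ = (0.687 − 0.337) / 0.687 ≈ 0.50946.
Attributable cases ≈ PN × (exposed cases) = 0.50946 × 763 ≈ 388.72.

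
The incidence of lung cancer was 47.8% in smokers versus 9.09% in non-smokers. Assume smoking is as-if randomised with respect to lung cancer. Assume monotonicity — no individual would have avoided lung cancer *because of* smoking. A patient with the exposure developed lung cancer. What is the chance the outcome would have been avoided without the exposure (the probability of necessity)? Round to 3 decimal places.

p₁ = 0.478, p₀ = 0.0909.
Under exogeneity and monotonicity, PN = (p₁ − p₀) / p₁.
PN = (0.478 − 0.0909) / 0.478 = 0.3871 / 0.478 ≈ 0.8098

PN ≈ 0.810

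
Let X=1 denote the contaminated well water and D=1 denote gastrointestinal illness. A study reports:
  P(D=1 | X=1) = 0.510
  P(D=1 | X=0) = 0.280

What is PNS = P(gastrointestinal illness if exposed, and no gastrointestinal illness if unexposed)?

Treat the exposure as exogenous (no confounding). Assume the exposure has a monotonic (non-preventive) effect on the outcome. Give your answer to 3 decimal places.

Let p₁ = 0.51, p₀ = 0.28.
Under exogeneity and monotonicity, PNS = p₁ − p₀.
PNS = 0.51 − 0.28 = 0.23

PNS ≈ 0.230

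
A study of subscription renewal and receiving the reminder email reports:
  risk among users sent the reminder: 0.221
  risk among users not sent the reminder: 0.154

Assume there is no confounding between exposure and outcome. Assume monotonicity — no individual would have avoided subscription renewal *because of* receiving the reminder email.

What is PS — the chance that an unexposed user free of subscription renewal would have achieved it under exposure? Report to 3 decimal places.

Let p₁ = 0.221, p₀ = 0.154.
Under exogeneity and monotonicity, PS = (p₁ − p₀) / (1 − p₀).
PS = (0.221 − 0.154) / (1 − 0.154) = 0.067 / 0.846 ≈ 0.0792

PS ≈ 0.079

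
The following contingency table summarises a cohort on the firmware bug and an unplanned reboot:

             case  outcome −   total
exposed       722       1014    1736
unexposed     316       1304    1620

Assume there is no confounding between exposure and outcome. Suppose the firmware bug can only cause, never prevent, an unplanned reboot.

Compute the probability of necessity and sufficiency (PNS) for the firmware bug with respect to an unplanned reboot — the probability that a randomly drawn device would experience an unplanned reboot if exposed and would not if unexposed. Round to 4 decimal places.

PNS ≈ 0.2208

p₁ = P(outcome | exposed) = 722/1736 = 0.4159
p₀ = P(outcome | unexposed) = 316/1620 = 0.19506
Under exogeneity and monotonicity, PNS = p₁ − p₀.
PNS = 0.4159 − 0.19506 = 0.22084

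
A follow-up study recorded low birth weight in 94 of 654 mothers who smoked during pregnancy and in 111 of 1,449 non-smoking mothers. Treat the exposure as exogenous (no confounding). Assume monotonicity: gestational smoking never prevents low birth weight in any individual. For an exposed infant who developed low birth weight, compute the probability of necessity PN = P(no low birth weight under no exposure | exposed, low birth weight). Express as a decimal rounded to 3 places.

p₁ = P(outcome | exposed) = 94/654 = 0.14373
p₀ = P(outcome | unexposed) = 111/1449 = 0.076605
Under exogeneity and monotonicity, PN = (p₁ − p₀) / p₁.
PN = (0.14373 − 0.076605) / 0.14373 = 0.067126 / 0.14373 ≈ 0.4670

PN ≈ 0.467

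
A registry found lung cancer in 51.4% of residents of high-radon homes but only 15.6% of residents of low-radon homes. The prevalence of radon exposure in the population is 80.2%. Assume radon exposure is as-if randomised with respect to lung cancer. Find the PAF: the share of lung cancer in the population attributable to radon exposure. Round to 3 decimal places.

PAF ≈ 0.648

p₁ = 0.514, p₀ = 0.156.
Overall risk P(Y=1) = π·p₁ + (1−π)·p₀ = 0.802×0.514 + 0.198×0.156 = 0.44312.
Under exogeneity, PAF = [P(Y=1) − p₀] / P(Y=1).
PAF = (0.44312 − 0.156) / 0.44312 ≈ 0.6479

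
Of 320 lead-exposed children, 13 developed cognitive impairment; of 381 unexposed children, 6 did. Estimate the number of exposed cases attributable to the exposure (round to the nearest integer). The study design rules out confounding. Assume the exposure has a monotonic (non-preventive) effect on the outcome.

about 8 cases

p₁ = P(outcome | exposed) = 13/320 = 0.040625
p₀ = P(outcome | unexposed) = 6/381 = 0.015748
PN = (p₁ − p₀)/p₁ = (0.040625 − 0.015748) / 0.040625 ≈ 0.61236.
Attributable cases ≈ PN × (exposed cases) = 0.61236 × 13 ≈ 7.96.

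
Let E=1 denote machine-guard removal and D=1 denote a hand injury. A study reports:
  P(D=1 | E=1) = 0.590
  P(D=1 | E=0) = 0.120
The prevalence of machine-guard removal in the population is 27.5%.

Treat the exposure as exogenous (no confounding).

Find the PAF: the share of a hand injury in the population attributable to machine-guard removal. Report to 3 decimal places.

PAF ≈ 0.519

Let p₁ = 0.59, p₀ = 0.12.
Overall risk P(Y=1) = π·p₁ + (1−π)·p₀ = 0.275×0.59 + 0.725×0.12 = 0.24925.
Under exogeneity, PAF = [P(Y=1) − p₀] / P(Y=1).
PAF = (0.24925 − 0.12) / 0.24925 ≈ 0.5186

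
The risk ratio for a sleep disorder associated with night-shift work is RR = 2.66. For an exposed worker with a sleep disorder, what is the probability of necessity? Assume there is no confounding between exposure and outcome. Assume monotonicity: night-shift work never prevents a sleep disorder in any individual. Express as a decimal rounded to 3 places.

Under exogeneity and monotonicity, PN = (RR − 1) / RR = 1 − 1/RR.
PN = (2.66 − 1) / 2.66 = 1.66 / 2.66 ≈ 0.6241

PN ≈ 0.624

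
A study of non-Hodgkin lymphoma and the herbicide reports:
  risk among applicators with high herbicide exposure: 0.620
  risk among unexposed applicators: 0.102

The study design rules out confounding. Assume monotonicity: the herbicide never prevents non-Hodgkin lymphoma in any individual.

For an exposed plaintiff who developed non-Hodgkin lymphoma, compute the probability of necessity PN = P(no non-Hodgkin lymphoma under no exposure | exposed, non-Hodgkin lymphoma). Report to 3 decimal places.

PN ≈ 0.835

Let p₁ = 0.62, p₀ = 0.102.
Under exogeneity and monotonicity, PN = (p₁ − p₀) / p₁.
PN = (0.62 − 0.102) / 0.62 = 0.518 / 0.62 ≈ 0.8355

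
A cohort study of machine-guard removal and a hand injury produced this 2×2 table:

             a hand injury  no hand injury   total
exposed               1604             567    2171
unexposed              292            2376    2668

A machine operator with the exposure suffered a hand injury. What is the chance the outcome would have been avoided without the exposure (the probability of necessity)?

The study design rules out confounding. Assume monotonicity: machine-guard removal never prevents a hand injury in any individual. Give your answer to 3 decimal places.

p₁ = P(outcome | exposed) = 1604/2171 = 0.73883
p₀ = P(outcome | unexposed) = 292/2668 = 0.10945
Under exogeneity and monotonicity, PN = (p₁ − p₀)/p₁.
PN = (0.73883 − 0.10945) / 0.73883 ≈ 0.8519

PN ≈ 0.852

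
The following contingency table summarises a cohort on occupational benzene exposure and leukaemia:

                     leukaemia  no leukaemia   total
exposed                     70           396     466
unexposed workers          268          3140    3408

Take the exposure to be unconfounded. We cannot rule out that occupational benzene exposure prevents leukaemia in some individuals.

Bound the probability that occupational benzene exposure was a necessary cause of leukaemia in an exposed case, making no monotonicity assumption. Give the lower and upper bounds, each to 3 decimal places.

p₁ = P(outcome | exposed) = 70/466 = 0.15021
p₀ = P(outcome | unexposed) = 268/3408 = 0.078638
Under exogeneity alone the bounds on PN are max{0,(p₁−p₀)/p₁} ≤ PN ≤ min{1,(1−p₀)/p₁}.
  lower = (p₁ − p₀)/p₁ = 0.071576 / 0.15021 ≈ 0.4765
  upper = min{1, (1 − p₀)/p₁} = 0.92136 / 0.15021 ≈ 6.1336 → capped at 1

0.476 ≤ PN ≤ 1.000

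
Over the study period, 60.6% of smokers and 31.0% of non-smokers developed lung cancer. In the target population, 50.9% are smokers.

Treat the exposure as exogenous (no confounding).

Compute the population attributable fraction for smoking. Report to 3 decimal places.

p₁ = 0.606, p₀ = 0.31.
Overall risk P(Y=1) = π·p₁ + (1−π)·p₀ = 0.509×0.606 + 0.491×0.31 = 0.46066.
Under exogeneity, PAF = [P(Y=1) − p₀] / P(Y=1).
PAF = (0.46066 − 0.31) / 0.46066 ≈ 0.3271

PAF ≈ 0.327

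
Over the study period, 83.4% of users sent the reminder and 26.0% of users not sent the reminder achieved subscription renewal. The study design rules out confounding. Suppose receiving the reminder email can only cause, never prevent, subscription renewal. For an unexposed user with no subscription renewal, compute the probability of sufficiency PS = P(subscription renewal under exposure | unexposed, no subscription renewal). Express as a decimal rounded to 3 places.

PS ≈ 0.776

p₁ = 0.834, p₀ = 0.26.
Under exogeneity and monotonicity, PS = (p₁ − p₀) / (1 − p₀).
PS = (0.834 − 0.26) / (1 − 0.26) = 0.574 / 0.74 ≈ 0.7757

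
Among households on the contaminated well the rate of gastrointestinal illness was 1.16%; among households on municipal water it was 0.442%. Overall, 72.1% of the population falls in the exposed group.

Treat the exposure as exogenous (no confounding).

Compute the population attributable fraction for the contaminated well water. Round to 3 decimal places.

PAF ≈ 0.539

p₁ = 0.0116, p₀ = 0.00442.
Overall risk P(Y=1) = π·p₁ + (1−π)·p₀ = 0.721×0.0116 + 0.279×0.00442 = 0.0095968.
Under exogeneity, PAF = [P(Y=1) − p₀] / P(Y=1).
PAF = (0.0095968 − 0.00442) / 0.0095968 ≈ 0.5394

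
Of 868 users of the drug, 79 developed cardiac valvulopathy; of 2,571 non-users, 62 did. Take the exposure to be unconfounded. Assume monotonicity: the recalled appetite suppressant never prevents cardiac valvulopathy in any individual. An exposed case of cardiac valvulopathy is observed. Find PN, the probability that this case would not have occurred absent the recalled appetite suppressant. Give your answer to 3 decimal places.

PN ≈ 0.735

p₁ = P(outcome | exposed) = 79/868 = 0.091014
p₀ = P(outcome | unexposed) = 62/2571 = 0.024115
Under exogeneity and monotonicity, PN = (p₁ − p₀) / p₁.
PN = (0.091014 − 0.024115) / 0.091014 = 0.066899 / 0.091014 ≈ 0.7350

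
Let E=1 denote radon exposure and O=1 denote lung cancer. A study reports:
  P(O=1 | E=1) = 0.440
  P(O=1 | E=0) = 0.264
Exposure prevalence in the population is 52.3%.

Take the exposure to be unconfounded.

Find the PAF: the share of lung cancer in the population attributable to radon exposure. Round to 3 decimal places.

PAF ≈ 0.259

Let p₁ = 0.44, p₀ = 0.264.
Overall risk P(Y=1) = π·p₁ + (1−π)·p₀ = 0.523×0.44 + 0.477×0.264 = 0.35605.
Under exogeneity, PAF = [P(Y=1) − p₀] / P(Y=1).
PAF = (0.35605 − 0.264) / 0.35605 ≈ 0.2585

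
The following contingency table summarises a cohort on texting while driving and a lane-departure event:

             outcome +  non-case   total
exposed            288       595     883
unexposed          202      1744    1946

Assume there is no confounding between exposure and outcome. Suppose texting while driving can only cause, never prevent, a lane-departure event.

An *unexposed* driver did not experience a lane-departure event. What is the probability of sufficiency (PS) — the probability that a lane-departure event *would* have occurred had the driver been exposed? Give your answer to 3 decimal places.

PS ≈ 0.248

p₁ = P(outcome | exposed) = 288/883 = 0.32616
p₀ = P(outcome | unexposed) = 202/1946 = 0.1038
Under exogeneity and monotonicity, PS = (p₁ − p₀) / (1 − p₀).
PS = (0.32616 − 0.1038) / (1 − 0.1038) = 0.22236 / 0.8962 ≈ 0.2481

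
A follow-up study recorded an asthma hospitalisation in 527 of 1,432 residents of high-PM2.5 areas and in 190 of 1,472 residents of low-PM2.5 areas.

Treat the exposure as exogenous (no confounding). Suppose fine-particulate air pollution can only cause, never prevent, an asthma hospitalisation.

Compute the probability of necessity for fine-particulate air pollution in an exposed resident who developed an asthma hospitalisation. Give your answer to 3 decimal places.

PN ≈ 0.649

p₁ = P(outcome | exposed) = 527/1432 = 0.36802
p₀ = P(outcome | unexposed) = 190/1472 = 0.12908
Under exogeneity and monotonicity, PN = (p₁ − p₀) / p₁.
PN = (0.36802 − 0.12908) / 0.36802 = 0.23894 / 0.36802 ≈ 0.6493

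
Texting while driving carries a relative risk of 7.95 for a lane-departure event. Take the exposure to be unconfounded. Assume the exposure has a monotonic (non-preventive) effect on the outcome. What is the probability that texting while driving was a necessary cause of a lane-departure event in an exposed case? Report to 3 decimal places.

PN ≈ 0.874

Under exogeneity and monotonicity, PN = (RR − 1) / RR = 1 − 1/RR.
PN = (7.95 − 1) / 7.95 = 6.95 / 7.95 ≈ 0.8742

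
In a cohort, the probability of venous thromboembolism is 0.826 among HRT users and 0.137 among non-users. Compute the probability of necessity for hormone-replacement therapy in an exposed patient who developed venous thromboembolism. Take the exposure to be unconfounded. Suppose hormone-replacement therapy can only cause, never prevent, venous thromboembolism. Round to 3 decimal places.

PN ≈ 0.834

Let p₁ = 0.826, p₀ = 0.137.
Under exogeneity and monotonicity, PN = (p₁ − p₀) / p₁.
PN = (0.826 − 0.137) / 0.826 = 0.689 / 0.826 ≈ 0.8341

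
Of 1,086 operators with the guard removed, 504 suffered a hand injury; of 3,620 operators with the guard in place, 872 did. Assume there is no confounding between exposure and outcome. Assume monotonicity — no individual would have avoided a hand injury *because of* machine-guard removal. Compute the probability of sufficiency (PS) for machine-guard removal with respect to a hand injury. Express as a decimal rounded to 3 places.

PS ≈ 0.294

p₁ = P(outcome | exposed) = 504/1086 = 0.46409
p₀ = P(outcome | unexposed) = 872/3620 = 0.24088
Under exogeneity and monotonicity, PS = (p₁ − p₀) / (1 − p₀).
PS = (0.46409 − 0.24088) / (1 − 0.24088) = 0.2232 / 0.75912 ≈ 0.2940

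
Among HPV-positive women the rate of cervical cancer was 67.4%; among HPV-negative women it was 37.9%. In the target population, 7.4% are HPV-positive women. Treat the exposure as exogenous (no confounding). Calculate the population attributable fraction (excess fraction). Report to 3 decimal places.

p₁ = 0.674, p₀ = 0.379.
Overall risk P(Y=1) = π·p₁ + (1−π)·p₀ = 0.074×0.674 + 0.926×0.379 = 0.40083.
Under exogeneity, PAF = [P(Y=1) − p₀] / P(Y=1).
PAF = (0.40083 − 0.379) / 0.40083 ≈ 0.0545

PAF ≈ 0.054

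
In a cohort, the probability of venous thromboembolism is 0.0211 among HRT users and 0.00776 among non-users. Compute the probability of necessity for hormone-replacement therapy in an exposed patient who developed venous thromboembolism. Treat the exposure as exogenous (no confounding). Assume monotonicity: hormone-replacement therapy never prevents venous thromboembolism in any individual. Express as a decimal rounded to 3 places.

PN ≈ 0.632

Let p₁ = 0.0211, p₀ = 0.00776.
Under exogeneity and monotonicity, PN = (p₁ − p₀) / p₁.
PN = (0.0211 − 0.00776) / 0.0211 = 0.01334 / 0.0211 ≈ 0.6322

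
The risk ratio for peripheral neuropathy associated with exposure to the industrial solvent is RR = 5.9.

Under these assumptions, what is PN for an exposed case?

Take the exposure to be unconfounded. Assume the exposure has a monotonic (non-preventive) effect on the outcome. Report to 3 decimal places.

PN ≈ 0.831

Under exogeneity and monotonicity, PN = (RR − 1) / RR = 1 − 1/RR.
PN = (5.9 − 1) / 5.9 = 4.9 / 5.9 ≈ 0.8305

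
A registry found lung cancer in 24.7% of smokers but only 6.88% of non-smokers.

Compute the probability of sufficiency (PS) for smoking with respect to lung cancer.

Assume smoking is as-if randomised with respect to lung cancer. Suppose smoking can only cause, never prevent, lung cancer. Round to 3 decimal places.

p₁ = 0.247, p₀ = 0.0688.
Under exogeneity and monotonicity, PS = (p₁ − p₀) / (1 − p₀).
PS = (0.247 − 0.0688) / (1 − 0.0688) = 0.1782 / 0.9312 ≈ 0.1914

PS ≈ 0.191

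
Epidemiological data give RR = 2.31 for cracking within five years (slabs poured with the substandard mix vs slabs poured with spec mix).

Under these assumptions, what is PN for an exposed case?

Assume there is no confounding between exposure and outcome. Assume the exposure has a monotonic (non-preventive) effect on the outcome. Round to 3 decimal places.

PN ≈ 0.567

Under exogeneity and monotonicity, PN = (RR − 1) / RR = 1 − 1/RR.
PN = (2.31 − 1) / 2.31 = 1.31 / 2.31 ≈ 0.5671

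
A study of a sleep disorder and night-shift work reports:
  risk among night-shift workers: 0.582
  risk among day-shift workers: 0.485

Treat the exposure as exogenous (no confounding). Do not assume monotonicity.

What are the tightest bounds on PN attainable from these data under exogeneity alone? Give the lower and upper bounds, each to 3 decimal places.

0.167 ≤ PN ≤ 0.885

Let p₁ = 0.582, p₀ = 0.485.
Under exogeneity alone the bounds on PN are max{0,(p₁−p₀)/p₁} ≤ PN ≤ min{1,(1−p₀)/p₁}.
  lower = (p₁ − p₀)/p₁ = 0.097 / 0.582 ≈ 0.1667
  upper = min{1, (1 − p₀)/p₁} = 0.515 / 0.582 ≈ 0.8849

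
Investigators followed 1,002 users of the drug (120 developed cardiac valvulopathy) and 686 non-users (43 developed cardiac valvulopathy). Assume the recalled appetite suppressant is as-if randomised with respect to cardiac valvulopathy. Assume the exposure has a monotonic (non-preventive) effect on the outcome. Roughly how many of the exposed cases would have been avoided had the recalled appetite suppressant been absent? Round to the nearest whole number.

p₁ = P(outcome | exposed) = 120/1002 = 0.11976
p₀ = P(outcome | unexposed) = 43/686 = 0.062682
PN = (p₁ − p₀)/p₁ = (0.11976 − 0.062682) / 0.11976 ≈ 0.47660.
Attributable cases ≈ PN × (exposed cases) = 0.47660 × 120 ≈ 57.19.

about 57 cases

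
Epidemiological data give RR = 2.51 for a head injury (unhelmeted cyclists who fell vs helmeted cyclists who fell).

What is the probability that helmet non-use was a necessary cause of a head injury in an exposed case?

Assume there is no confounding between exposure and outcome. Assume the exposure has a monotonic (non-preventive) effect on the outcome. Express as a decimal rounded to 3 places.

PN ≈ 0.602

Under exogeneity and monotonicity, PN = (RR − 1) / RR = 1 − 1/RR.
PN = (2.51 − 1) / 2.51 = 1.51 / 2.51 ≈ 0.6016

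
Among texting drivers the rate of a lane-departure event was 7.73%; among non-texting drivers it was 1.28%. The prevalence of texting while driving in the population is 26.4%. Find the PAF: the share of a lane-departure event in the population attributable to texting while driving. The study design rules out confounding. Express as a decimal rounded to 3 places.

p₁ = 0.0773, p₀ = 0.0128.
Overall risk P(Y=1) = π·p₁ + (1−π)·p₀ = 0.264×0.0773 + 0.736×0.0128 = 0.029828.
Under exogeneity, PAF = [P(Y=1) − p₀] / P(Y=1).
PAF = (0.029828 − 0.0128) / 0.029828 ≈ 0.5709

PAF ≈ 0.571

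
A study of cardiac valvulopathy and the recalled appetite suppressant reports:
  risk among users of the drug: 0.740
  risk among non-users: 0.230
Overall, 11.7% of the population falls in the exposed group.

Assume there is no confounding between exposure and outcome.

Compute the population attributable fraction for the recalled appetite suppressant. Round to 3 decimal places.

PAF ≈ 0.206

Let p₁ = 0.74, p₀ = 0.23.
Overall risk P(Y=1) = π·p₁ + (1−π)·p₀ = 0.117×0.74 + 0.883×0.23 = 0.28967.
Under exogeneity, PAF = [P(Y=1) − p₀] / P(Y=1).
PAF = (0.28967 − 0.23) / 0.28967 ≈ 0.2060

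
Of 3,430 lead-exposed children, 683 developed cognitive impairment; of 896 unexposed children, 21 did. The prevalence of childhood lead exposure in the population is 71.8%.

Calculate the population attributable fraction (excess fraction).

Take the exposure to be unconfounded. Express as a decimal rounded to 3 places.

p₁ = P(outcome | exposed) = 683/3430 = 0.19913
p₀ = P(outcome | unexposed) = 21/896 = 0.023438
Overall risk P(Y=1) = π·p₁ + (1−π)·p₀ = 0.718×0.19913 + 0.282×0.023438 = 0.14958.
Under exogeneity, PAF = [P(Y=1) − p₀] / P(Y=1).
PAF = (0.14958 − 0.023438) / 0.14958 ≈ 0.8433

PAF ≈ 0.843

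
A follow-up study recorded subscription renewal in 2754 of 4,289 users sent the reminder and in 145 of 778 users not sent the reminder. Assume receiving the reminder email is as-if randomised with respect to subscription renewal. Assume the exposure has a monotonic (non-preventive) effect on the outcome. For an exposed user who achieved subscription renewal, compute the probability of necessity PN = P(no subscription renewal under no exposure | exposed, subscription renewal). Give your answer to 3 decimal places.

p₁ = P(outcome | exposed) = 2754/4289 = 0.64211
p₀ = P(outcome | unexposed) = 145/778 = 0.18638
Under exogeneity and monotonicity, PN = (p₁ − p₀) / p₁.
PN = (0.64211 − 0.18638) / 0.64211 = 0.45573 / 0.64211 ≈ 0.7097

PN ≈ 0.710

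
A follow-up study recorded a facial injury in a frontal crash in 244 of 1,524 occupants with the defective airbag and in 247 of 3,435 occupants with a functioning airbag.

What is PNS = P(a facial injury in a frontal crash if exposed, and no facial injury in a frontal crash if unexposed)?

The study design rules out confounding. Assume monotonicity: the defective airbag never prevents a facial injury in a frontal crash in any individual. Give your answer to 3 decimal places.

p₁ = P(outcome | exposed) = 244/1524 = 0.1601
p₀ = P(outcome | unexposed) = 247/3435 = 0.071907
Under exogeneity and monotonicity, PNS = p₁ − p₀.
PNS = 0.1601 − 0.071907 = 0.088198

PNS ≈ 0.088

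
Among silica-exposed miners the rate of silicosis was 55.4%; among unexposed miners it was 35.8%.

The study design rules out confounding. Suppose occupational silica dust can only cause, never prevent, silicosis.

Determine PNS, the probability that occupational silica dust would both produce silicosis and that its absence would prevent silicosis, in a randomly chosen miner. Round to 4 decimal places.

PNS ≈ 0.1960

p₁ = 0.554, p₀ = 0.358.
Under exogeneity and monotonicity, PNS = p₁ − p₀.
PNS = 0.554 − 0.358 = 0.196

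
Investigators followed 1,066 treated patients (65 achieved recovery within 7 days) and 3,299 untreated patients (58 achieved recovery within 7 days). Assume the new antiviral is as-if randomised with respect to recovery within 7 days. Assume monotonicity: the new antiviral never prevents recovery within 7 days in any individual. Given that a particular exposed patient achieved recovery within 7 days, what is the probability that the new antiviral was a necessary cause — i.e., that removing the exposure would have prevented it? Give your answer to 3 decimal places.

PN ≈ 0.712

p₁ = P(outcome | exposed) = 65/1066 = 0.060976
p₀ = P(outcome | unexposed) = 58/3299 = 0.017581
Under exogeneity and monotonicity, PN = (p₁ − p₀) / p₁.
PN = (0.060976 − 0.017581) / 0.060976 = 0.043395 / 0.060976 ≈ 0.7117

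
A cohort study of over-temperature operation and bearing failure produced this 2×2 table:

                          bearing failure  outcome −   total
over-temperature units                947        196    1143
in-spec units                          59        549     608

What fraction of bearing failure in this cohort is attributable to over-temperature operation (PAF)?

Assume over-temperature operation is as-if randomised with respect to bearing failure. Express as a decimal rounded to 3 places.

PAF ≈ 0.831

p₁ = P(outcome | exposed) = 947/1143 = 0.82852
p₀ = P(outcome | unexposed) = 59/608 = 0.097039
Exposure prevalence π = 1143/1751 = 0.65277; overall risk P(Y=1) = 0.57453.
Under exogeneity, PAF = [P(Y=1) − p₀]/P(Y=1).
PAF = (0.57453 − 0.097039) / 0.57453 ≈ 0.8311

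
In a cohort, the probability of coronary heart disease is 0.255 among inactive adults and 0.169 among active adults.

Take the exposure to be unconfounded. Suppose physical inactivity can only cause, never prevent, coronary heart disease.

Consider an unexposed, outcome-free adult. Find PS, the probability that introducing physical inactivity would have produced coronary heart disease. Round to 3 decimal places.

PS ≈ 0.103

Let p₁ = 0.255, p₀ = 0.169.
Under exogeneity and monotonicity, PS = (p₁ − p₀) / (1 − p₀).
PS = (0.255 − 0.169) / (1 − 0.169) = 0.086 / 0.831 ≈ 0.1035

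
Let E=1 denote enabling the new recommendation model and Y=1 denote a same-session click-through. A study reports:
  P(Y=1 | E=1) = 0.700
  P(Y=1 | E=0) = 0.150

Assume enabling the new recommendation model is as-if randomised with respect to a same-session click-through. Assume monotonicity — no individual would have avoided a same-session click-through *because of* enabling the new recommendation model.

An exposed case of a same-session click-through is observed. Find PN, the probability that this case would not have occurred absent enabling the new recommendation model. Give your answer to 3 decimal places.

PN ≈ 0.786

Let p₁ = 0.7, p₀ = 0.15.
Under exogeneity and monotonicity, PN = (p₁ − p₀) / p₁.
PN = (0.7 − 0.15) / 0.7 = 0.55 / 0.7 ≈ 0.7857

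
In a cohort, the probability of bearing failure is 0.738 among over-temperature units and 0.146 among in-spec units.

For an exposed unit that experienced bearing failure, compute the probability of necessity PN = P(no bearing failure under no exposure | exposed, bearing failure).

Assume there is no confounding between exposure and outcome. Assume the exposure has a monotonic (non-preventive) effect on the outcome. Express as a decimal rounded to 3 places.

PN ≈ 0.802

Let p₁ = 0.738, p₀ = 0.146.
Under exogeneity and monotonicity, PN = (p₁ − p₀) / p₁.
PN = (0.738 − 0.146) / 0.738 = 0.592 / 0.738 ≈ 0.8022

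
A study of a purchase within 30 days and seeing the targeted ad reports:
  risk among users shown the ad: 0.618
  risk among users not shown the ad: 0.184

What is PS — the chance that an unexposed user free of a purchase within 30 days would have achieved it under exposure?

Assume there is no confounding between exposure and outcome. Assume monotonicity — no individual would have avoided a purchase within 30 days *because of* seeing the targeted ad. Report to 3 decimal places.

Let p₁ = 0.618, p₀ = 0.184.
Under exogeneity and monotonicity, PS = (p₁ − p₀) / (1 − p₀).
PS = (0.618 − 0.184) / (1 − 0.184) = 0.434 / 0.816 ≈ 0.5319

PS ≈ 0.532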